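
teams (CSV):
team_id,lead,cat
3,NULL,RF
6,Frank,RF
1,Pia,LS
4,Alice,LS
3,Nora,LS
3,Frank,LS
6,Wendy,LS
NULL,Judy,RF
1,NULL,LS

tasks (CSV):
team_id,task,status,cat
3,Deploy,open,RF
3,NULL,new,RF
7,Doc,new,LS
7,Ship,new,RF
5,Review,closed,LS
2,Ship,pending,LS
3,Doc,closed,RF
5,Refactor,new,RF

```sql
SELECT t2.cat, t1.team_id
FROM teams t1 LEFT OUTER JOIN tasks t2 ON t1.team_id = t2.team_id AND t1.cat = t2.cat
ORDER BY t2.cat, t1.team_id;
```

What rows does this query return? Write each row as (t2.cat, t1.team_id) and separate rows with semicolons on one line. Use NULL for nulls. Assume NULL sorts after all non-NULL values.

(RF, 3); (RF, 3); (RF, 3); (NULL, 1); (NULL, 1); (NULL, 3); (NULL, 3); (NULL, 4); (NULL, 6); (NULL, 6); (NULL, NULL)

LEFT JOIN keeps every row from `teams`; unmatched rows get NULL for `tasks`'s columns.
Matching on t1.team_id = t2.team_id AND t1.cat = t2.cat. A NULL in a compared column never satisfies the condition.
- t1[0] team_id=3, cat=RF → 3 match(es) in t2 → 3 row(s).
- t1[1] team_id=6, cat=RF → no match; kept with NULLs on the t2 side.
- t1[2] team_id=1, cat=LS → no match; kept with NULLs on the t2 side.
- t1[3] team_id=4, cat=LS → no match; kept with NULLs on the t2 side.
- t1[4] team_id=3, cat=LS → no match; kept with NULLs on the t2 side.
- t1[5] team_id=3, cat=LS → no match; kept with NULLs on the t2 side.
- t1[6] team_id=6, cat=LS → no match; kept with NULLs on the t2 side.
- t1[7] team_id=NULL, cat=RF → no match; kept with NULLs on the t2 side.
- t1[8] team_id=1, cat=LS → no match; kept with NULLs on the t2 side.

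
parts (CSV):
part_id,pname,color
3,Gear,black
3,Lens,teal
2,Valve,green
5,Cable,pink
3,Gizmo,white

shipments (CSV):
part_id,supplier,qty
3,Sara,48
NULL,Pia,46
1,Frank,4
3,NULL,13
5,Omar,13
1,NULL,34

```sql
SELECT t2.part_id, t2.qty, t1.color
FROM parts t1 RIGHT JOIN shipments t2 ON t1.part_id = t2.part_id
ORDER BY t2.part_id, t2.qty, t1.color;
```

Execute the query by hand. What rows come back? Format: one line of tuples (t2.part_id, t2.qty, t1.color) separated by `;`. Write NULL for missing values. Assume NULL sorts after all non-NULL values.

(1, 4, NULL); (1, 34, NULL); (3, 13, black); (3, 13, teal); (3, 13, white); (3, 48, black); (3, 48, teal); (3, 48, white); (5, 13, pink); (NULL, 46, NULL)

RIGHT JOIN keeps every row from `shipments`; unmatched rows get NULL for `parts`'s columns.
Matching on t1.part_id = t2.part_id. A NULL in a compared column never satisfies the condition.
Matched pairs: 7; unmatched t2 rows kept: 3.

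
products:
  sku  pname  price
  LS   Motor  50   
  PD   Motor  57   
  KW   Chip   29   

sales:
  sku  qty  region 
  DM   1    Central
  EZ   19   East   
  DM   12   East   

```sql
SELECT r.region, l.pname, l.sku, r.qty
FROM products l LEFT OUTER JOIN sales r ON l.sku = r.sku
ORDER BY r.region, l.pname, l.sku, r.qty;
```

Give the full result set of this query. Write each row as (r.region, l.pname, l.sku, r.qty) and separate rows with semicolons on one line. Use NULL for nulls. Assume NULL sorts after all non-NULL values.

(NULL, Chip, KW, NULL); (NULL, Motor, LS, NULL); (NULL, Motor, PD, NULL)

LEFT JOIN keeps every row from `products`; unmatched rows get NULL for `sales`'s columns.
Matching on l.sku = r.sku.
- sku=LS: no r row matches, row kept with r columns NULL.
- sku=PD: no r row matches, row kept with r columns NULL.
- sku=KW: no r row matches, row kept with r columns NULL.
After projecting and ordering:
r.region | l.pname | l.sku | r.qty
NULL | Chip | KW | NULL
NULL | Motor | LS | NULL
NULL | Motor | PD | NULL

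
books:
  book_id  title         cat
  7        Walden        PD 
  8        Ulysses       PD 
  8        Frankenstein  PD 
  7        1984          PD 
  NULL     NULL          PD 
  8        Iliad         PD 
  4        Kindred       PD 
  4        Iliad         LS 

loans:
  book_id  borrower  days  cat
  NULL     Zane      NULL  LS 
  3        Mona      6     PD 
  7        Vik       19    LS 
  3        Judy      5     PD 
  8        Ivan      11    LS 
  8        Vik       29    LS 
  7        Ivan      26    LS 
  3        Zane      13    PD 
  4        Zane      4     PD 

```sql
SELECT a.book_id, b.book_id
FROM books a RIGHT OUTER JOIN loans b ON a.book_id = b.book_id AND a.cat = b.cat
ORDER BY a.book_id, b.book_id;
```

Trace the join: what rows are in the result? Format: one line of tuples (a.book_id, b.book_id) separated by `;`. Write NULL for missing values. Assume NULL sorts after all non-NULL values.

(4, 4); (NULL, 3); (NULL, 3); (NULL, 3); (NULL, 7); (NULL, 7); (NULL, 8); (NULL, 8); (NULL, NULL)

RIGHT JOIN keeps every row from `loans`; unmatched rows get NULL for `books`'s columns.
Matching on a.book_id = b.book_id AND a.cat = b.cat. A NULL in a compared column never satisfies the condition.
- a[0] book_id=7, cat=PD → no match.
- a[1] book_id=8, cat=PD → no match.
- a[2] book_id=8, cat=PD → no match.
- a[3] book_id=7, cat=PD → no match.
- a[4] book_id=NULL, cat=PD → no match.
- a[5] book_id=8, cat=PD → no match.
- a[6] book_id=4, cat=PD → 1 match(es) in b → 1 row(s).
- a[7] book_id=4, cat=LS → no match.
- 8 b row(s) had no a match → kept, a columns NULL.
After projecting and ordering:
a.book_id | b.book_id
4 | 4
NULL | 3
NULL | 3
NULL | 3
NULL | 7
NULL | 7
NULL | 8
NULL | 8
NULL | NULL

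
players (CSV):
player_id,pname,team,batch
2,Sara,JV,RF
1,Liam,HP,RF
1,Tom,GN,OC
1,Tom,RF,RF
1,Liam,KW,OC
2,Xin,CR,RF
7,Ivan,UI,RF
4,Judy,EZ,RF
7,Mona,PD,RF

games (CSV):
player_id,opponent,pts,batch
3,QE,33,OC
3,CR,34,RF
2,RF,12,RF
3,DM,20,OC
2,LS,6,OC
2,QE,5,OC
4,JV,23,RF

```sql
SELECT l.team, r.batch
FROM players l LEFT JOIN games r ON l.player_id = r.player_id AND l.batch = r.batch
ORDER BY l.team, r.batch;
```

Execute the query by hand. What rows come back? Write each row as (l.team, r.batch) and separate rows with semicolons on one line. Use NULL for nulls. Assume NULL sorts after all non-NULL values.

(CR, RF); (EZ, RF); (GN, NULL); (HP, NULL); (JV, RF); (KW, NULL); (PD, NULL); (RF, NULL); (UI, NULL)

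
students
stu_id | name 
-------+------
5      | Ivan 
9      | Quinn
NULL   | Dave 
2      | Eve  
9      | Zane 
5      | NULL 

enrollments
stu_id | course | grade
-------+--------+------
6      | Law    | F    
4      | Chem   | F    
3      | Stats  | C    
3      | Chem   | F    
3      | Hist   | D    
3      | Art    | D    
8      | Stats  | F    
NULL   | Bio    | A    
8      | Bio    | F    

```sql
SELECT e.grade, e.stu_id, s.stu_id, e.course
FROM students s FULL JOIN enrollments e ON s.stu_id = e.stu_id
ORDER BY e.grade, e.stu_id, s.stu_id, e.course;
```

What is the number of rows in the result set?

15

FULL OUTER JOIN keeps every row from both sides; unmatched rows get NULL for the other side's columns.
Matching on s.stu_id = e.stu_id. A NULL in a compared column never satisfies the condition.
Matched pairs: 0; unmatched s rows kept: 6; unmatched e rows kept: 9.
Total: 0 matched + 15 padded = 15 rows.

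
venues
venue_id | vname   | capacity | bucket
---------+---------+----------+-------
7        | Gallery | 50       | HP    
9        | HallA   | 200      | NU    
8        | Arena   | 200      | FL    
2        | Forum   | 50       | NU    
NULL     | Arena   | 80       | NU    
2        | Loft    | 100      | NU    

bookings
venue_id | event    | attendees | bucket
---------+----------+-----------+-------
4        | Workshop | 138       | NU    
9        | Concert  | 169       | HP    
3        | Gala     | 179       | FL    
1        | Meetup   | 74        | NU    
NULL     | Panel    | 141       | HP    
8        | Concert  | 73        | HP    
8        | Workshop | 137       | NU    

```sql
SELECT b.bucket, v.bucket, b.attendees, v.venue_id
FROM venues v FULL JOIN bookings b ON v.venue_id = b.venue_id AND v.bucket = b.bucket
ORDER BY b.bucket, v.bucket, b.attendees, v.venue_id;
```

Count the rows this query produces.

FULL OUTER JOIN keeps every row from both sides; unmatched rows get NULL for the other side's columns.
Matching on v.venue_id = b.venue_id AND v.bucket = b.bucket. A NULL in a compared column never satisfies the condition.
- venue_id=7, bucket=HP: no b row matches, row kept with b columns NULL.
- venue_id=9, bucket=NU: no b row matches, row kept with b columns NULL.
- venue_id=8, bucket=FL: no b row matches, row kept with b columns NULL.
- venue_id=2, bucket=NU: no b row matches, row kept with b columns NULL.
- venue_id=NULL, bucket=NU: no b row matches, row kept with b columns NULL.
- venue_id=2, bucket=NU: no b row matches, row kept with b columns NULL.
- 7 row(s) from b found no v partner → padded with NULL.
Total: 0 matched + 13 padded = 13 rows.

13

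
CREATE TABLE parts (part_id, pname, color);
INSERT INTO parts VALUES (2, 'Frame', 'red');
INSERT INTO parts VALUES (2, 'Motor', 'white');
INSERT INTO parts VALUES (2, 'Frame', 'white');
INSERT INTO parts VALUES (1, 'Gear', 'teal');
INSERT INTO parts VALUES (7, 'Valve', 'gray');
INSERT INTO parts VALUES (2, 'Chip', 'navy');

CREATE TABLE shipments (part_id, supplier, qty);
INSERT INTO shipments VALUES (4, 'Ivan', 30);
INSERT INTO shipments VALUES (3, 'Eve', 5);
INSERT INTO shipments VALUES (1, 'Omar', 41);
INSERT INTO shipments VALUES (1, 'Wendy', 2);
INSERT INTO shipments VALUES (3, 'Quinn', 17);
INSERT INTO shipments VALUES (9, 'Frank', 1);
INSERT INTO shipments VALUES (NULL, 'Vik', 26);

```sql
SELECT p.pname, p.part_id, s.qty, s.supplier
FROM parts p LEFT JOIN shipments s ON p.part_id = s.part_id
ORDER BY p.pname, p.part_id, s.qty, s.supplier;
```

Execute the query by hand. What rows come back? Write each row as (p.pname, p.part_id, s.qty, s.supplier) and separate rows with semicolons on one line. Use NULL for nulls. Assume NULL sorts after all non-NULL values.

LEFT JOIN keeps every row from `parts`; unmatched rows get NULL for `shipments`'s columns.
Matching on p.part_id = s.part_id. A NULL in a compared column never satisfies the condition.
- p row (part_id=2): no match → kept, s columns NULL.
- p row (part_id=2): no match → kept, s columns NULL.
- p row (part_id=2): no match → kept, s columns NULL.
- p row (part_id=1): matches 2 s row(s) → 2 output row(s).
- p row (part_id=7): no match → kept, s columns NULL.
- p row (part_id=2): no match → kept, s columns NULL.
After projecting and ordering:
p.pname | p.part_id | s.qty | s.supplier
Chip | 2 | NULL | NULL
Frame | 2 | NULL | NULL
Frame | 2 | NULL | NULL
Gear | 1 | 2 | Wendy
Gear | 1 | 41 | Omar
Motor | 2 | NULL | NULL
Valve | 7 | NULL | NULL

(Chip, 2, NULL, NULL); (Frame, 2, NULL, NULL); (Frame, 2, NULL, NULL); (Gear, 1, 2, Wendy); (Gear, 1, 41, Omar); (Motor, 2, NULL, NULL); (Valve, 7, NULL, NULL)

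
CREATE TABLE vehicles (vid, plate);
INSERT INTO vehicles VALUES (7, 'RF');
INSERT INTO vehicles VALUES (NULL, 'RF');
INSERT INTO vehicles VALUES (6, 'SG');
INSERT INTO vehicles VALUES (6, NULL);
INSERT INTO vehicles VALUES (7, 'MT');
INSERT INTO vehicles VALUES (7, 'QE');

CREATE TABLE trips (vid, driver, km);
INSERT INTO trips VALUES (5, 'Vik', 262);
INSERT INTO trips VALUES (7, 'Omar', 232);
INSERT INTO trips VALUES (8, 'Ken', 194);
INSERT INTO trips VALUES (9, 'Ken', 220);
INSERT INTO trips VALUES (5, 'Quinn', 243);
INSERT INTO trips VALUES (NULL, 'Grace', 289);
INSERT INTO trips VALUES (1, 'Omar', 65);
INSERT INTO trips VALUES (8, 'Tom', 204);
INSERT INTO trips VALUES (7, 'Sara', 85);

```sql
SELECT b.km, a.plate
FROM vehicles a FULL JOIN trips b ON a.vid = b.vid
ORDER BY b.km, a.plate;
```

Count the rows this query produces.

16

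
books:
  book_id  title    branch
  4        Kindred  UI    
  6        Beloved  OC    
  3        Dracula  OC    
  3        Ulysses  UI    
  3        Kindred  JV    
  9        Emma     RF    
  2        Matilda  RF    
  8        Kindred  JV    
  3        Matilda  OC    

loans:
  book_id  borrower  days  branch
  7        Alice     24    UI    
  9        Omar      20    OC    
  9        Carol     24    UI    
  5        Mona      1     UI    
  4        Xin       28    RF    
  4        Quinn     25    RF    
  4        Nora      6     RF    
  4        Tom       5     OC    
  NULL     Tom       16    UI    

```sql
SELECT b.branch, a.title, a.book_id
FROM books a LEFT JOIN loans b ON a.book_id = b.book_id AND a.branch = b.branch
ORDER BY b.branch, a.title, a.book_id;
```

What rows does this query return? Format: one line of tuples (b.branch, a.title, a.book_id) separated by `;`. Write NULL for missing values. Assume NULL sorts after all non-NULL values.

(NULL, Beloved, 6); (NULL, Dracula, 3); (NULL, Emma, 9); (NULL, Kindred, 3); (NULL, Kindred, 4); (NULL, Kindred, 8); (NULL, Matilda, 2); (NULL, Matilda, 3); (NULL, Ulysses, 3)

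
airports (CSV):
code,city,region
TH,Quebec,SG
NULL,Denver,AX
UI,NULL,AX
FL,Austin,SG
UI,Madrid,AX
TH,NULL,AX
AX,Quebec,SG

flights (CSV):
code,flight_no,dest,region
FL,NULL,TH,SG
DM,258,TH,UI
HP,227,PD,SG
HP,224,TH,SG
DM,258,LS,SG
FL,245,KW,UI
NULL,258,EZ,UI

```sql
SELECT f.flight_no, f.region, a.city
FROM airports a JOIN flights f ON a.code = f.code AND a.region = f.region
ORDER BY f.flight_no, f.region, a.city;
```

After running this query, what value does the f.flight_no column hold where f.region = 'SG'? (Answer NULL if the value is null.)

INNER JOIN keeps only pairs where the ON condition holds.
Matching on a.code = f.code AND a.region = f.region. A NULL in a compared column never satisfies the condition.
- code=TH, region=SG: no matching f row, dropped.
- code=NULL, region=AX: no matching f row, dropped.
- code=UI, region=AX: no matching f row, dropped.
- code=FL, region=SG: 1 matching f row(s), so 1 row(s) emitted.
- code=UI, region=AX: no matching f row, dropped.
- code=TH, region=AX: no matching f row, dropped.
- code=AX, region=SG: no matching f row, dropped.

NULL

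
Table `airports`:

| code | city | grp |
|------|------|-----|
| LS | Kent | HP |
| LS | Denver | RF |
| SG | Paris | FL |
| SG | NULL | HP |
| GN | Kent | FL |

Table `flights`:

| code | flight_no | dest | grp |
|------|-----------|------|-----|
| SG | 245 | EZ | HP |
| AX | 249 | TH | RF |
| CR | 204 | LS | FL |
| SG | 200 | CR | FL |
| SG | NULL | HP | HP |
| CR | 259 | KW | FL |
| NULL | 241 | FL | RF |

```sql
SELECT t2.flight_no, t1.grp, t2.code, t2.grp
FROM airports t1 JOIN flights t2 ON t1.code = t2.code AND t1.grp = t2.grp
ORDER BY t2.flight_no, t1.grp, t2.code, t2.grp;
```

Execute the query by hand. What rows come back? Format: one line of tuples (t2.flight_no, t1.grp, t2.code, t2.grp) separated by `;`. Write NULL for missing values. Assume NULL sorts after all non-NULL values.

INNER JOIN keeps only pairs where the ON condition holds.
Matching on t1.code = t2.code AND t1.grp = t2.grp. A NULL in a compared column never satisfies the condition.
Matched pairs: 3.

(200, FL, SG, FL); (245, HP, SG, HP); (NULL, HP, SG, HP)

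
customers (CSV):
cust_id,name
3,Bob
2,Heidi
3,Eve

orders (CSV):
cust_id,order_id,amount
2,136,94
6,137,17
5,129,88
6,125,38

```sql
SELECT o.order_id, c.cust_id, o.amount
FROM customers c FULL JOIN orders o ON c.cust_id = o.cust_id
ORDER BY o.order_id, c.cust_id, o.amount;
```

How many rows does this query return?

FULL OUTER JOIN keeps every row from both sides; unmatched rows get NULL for the other side's columns.
Matching on c.cust_id = o.cust_id.
Matched pairs: 1; unmatched c rows kept: 2; unmatched o rows kept: 3.
Total: 1 matched + 5 padded = 6 rows.

6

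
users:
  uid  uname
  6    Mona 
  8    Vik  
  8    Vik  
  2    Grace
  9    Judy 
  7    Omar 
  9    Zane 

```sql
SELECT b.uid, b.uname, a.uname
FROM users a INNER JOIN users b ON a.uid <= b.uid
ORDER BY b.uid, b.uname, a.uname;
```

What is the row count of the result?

30

INNER JOIN keeps only pairs where the ON condition holds.
Matching on a.uid <= b.uid.
- a row (uid=6): matches 6 b row(s) → 6 output row(s).
- a row (uid=8): matches 4 b row(s) → 4 output row(s).
- a row (uid=8): matches 4 b row(s) → 4 output row(s).
- a row (uid=2): matches 7 b row(s) → 7 output row(s).
- a row (uid=9): matches 2 b row(s) → 2 output row(s).
- a row (uid=7): matches 5 b row(s) → 5 output row(s).
- a row (uid=9): matches 2 b row(s) → 2 output row(s).
Total: 30 rows.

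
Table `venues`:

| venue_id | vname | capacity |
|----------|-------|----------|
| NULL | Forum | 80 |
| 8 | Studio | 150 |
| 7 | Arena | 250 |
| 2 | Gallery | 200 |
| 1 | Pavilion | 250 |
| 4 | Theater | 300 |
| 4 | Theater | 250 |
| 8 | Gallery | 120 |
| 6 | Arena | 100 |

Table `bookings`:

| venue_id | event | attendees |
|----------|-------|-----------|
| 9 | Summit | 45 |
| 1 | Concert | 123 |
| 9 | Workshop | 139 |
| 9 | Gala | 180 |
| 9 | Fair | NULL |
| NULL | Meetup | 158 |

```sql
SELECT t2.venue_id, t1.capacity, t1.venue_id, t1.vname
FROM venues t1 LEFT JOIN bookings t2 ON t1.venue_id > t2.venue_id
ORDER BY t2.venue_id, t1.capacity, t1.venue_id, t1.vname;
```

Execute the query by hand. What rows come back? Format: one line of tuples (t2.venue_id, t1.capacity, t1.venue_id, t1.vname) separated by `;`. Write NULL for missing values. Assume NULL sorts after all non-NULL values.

(1, 100, 6, Arena); (1, 120, 8, Gallery); (1, 150, 8, Studio); (1, 200, 2, Gallery); (1, 250, 4, Theater); (1, 250, 7, Arena); (1, 300, 4, Theater); (NULL, 80, NULL, Forum); (NULL, 250, 1, Pavilion)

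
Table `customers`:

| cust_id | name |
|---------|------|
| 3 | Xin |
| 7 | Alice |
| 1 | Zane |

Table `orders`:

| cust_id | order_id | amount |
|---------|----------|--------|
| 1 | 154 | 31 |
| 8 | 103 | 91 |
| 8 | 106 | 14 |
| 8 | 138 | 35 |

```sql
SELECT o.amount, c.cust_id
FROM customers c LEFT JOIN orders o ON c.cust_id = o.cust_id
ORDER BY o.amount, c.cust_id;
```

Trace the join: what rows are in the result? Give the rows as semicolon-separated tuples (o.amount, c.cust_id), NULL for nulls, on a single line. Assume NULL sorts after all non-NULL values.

(31, 1); (NULL, 3); (NULL, 7)

LEFT JOIN keeps every row from `customers`; unmatched rows get NULL for `orders`'s columns.
Matching on c.cust_id = o.cust_id.
Matched pairs: 1; unmatched c rows kept: 2.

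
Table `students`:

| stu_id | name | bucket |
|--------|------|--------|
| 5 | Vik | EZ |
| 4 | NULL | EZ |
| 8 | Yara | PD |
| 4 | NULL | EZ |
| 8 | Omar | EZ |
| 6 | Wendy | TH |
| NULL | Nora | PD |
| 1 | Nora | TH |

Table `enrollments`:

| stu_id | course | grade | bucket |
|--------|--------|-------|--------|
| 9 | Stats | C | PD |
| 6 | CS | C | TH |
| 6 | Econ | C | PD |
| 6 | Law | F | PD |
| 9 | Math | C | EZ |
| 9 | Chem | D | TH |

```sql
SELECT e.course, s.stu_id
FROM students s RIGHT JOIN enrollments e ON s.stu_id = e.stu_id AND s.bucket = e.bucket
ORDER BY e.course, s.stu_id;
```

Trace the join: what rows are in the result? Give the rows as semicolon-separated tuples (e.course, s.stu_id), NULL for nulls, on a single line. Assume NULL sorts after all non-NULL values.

RIGHT JOIN keeps every row from `enrollments`; unmatched rows get NULL for `students`'s columns.
Matching on s.stu_id = e.stu_id AND s.bucket = e.bucket. A NULL in a compared column never satisfies the condition.
- s[0] stu_id=5, bucket=EZ → no match.
- s[1] stu_id=4, bucket=EZ → no match.
- s[2] stu_id=8, bucket=PD → no match.
- s[3] stu_id=4, bucket=EZ → no match.
- s[4] stu_id=8, bucket=EZ → no match.
- s[5] stu_id=6, bucket=TH → 1 match(es) in e → 1 row(s).
- s[6] stu_id=NULL, bucket=PD → no match.
- s[7] stu_id=1, bucket=TH → no match.
- plus 5 unmatched e row(s), each kept with NULL s columns.
After projecting and ordering:
e.course | s.stu_id
CS | 6
Chem | NULL
Econ | NULL
Law | NULL
Math | NULL
Stats | NULL

(CS, 6); (Chem, NULL); (Econ, NULL); (Law, NULL); (Math, NULL); (Stats, NULL)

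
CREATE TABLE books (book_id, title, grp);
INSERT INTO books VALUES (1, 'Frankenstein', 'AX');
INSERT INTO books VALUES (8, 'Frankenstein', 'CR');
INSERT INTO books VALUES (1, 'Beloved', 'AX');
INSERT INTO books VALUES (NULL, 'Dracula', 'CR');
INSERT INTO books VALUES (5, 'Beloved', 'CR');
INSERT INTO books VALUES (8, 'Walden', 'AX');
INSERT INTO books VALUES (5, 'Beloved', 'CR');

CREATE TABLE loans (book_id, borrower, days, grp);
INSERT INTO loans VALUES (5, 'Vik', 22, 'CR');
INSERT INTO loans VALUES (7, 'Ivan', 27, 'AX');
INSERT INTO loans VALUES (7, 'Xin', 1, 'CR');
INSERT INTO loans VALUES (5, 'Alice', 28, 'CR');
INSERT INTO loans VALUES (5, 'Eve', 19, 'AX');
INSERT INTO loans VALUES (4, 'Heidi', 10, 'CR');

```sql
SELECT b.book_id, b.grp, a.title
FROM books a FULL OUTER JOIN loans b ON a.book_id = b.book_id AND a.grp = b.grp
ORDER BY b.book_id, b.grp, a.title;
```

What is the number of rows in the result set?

13

FULL OUTER JOIN keeps every row from both sides; unmatched rows get NULL for the other side's columns.
Matching on a.book_id = b.book_id AND a.grp = b.grp. A NULL in a compared column never satisfies the condition.
- book_id=1, grp=AX: no b row matches, row kept with b columns NULL.
- book_id=8, grp=CR: no b row matches, row kept with b columns NULL.
- book_id=1, grp=AX: no b row matches, row kept with b columns NULL.
- book_id=NULL, grp=CR: no b row matches, row kept with b columns NULL.
- book_id=5, grp=CR: 2 matching b row(s), so 2 row(s) emitted.
- book_id=8, grp=AX: no b row matches, row kept with b columns NULL.
- book_id=5, grp=CR: 2 matching b row(s), so 2 row(s) emitted.
- 4 b row(s) had no a match → kept, a columns NULL.
Total: 4 matched + 9 padded = 13 rows.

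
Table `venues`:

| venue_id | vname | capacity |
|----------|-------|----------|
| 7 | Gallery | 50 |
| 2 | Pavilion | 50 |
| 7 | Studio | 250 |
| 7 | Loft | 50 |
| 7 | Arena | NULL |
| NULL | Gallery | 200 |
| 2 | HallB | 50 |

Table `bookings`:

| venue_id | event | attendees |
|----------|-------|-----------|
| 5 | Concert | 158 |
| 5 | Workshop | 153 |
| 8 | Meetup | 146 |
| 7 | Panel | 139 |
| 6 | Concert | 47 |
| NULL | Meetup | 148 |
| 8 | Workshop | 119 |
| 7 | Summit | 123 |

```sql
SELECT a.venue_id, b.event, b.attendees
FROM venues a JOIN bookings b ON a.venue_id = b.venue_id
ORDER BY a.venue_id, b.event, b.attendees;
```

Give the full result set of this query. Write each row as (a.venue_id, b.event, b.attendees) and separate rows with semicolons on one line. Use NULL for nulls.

(7, Panel, 139); (7, Panel, 139); (7, Panel, 139); (7, Panel, 139); (7, Summit, 123); (7, Summit, 123); (7, Summit, 123); (7, Summit, 123)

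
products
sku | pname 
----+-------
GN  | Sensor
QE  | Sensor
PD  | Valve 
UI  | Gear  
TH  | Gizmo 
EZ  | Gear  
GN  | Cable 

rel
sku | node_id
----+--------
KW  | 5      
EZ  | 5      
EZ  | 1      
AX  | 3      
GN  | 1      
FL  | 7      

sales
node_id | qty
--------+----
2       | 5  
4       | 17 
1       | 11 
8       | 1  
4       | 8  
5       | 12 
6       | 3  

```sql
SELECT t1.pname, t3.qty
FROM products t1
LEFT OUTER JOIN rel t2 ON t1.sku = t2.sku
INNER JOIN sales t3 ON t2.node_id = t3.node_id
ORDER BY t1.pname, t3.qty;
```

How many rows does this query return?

4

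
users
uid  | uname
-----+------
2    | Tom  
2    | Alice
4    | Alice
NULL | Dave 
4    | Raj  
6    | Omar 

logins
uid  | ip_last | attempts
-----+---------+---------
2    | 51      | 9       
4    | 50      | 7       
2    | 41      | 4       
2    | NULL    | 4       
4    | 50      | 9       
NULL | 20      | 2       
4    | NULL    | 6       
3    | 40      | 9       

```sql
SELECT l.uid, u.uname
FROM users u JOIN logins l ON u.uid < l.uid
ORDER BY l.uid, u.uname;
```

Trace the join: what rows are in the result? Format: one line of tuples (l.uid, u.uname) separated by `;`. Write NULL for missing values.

INNER JOIN keeps only pairs where the ON condition holds.
Matching on u.uid < l.uid. A NULL in a compared column never satisfies the condition.
Matched pairs: 8.

(3, Alice); (3, Tom); (4, Alice); (4, Alice); (4, Alice); (4, Tom); (4, Tom); (4, Tom)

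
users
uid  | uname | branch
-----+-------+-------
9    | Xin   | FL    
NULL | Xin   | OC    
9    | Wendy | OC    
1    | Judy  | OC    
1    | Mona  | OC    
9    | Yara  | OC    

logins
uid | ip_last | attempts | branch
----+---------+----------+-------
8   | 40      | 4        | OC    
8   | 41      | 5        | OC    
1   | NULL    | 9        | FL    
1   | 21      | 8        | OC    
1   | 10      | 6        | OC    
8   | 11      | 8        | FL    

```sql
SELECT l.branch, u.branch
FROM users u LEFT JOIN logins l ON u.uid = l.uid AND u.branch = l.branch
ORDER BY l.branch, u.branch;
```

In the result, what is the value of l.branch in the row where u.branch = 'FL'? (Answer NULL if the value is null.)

LEFT JOIN keeps every row from `users`; unmatched rows get NULL for `logins`'s columns.
Matching on u.uid = l.uid AND u.branch = l.branch. A NULL in a compared column never satisfies the condition.
- u row (uid=9, branch=FL): no match → kept, l columns NULL.
- u row (uid=NULL, branch=OC): no match → kept, l columns NULL.
- u row (uid=9, branch=OC): no match → kept, l columns NULL.
- u row (uid=1, branch=OC): matches 2 l row(s) → 2 output row(s).
- u row (uid=1, branch=OC): matches 2 l row(s) → 2 output row(s).
- u row (uid=9, branch=OC): no match → kept, l columns NULL.

NULL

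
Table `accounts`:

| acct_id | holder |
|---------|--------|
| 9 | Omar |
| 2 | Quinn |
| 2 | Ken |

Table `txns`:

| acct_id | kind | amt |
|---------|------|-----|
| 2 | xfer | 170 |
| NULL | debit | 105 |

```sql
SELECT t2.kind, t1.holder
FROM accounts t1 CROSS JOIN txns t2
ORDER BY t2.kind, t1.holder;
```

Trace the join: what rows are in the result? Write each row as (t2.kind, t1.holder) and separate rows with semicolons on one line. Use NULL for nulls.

(debit, Ken); (debit, Omar); (debit, Quinn); (xfer, Ken); (xfer, Omar); (xfer, Quinn)

CROSS JOIN pairs every row of `accounts` with every row of `txns`: 3 × 2 = 6 rows.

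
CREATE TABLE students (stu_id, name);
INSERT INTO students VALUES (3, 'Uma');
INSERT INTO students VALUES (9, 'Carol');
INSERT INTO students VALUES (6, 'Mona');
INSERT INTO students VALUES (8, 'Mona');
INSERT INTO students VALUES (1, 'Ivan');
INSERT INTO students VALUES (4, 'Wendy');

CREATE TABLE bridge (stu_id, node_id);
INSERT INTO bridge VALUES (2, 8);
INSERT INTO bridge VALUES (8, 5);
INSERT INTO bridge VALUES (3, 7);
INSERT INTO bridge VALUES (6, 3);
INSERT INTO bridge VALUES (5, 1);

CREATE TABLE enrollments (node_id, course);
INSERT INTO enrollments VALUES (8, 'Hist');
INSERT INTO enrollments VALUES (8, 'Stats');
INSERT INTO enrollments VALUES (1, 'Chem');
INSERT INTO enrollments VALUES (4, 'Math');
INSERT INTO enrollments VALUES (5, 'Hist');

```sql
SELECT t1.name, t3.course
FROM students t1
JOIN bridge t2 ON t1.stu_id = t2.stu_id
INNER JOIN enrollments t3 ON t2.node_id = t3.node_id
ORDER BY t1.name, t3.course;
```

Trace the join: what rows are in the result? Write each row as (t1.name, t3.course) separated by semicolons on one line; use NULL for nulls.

Evaluate left to right. First `students t1 INNER JOIN bridge t2` on stu_id: 3 row(s).
Then INNER JOIN `enrollments t3` on node_id: keep only rows whose t2.node_id appears in t3.

(Mona, Hist)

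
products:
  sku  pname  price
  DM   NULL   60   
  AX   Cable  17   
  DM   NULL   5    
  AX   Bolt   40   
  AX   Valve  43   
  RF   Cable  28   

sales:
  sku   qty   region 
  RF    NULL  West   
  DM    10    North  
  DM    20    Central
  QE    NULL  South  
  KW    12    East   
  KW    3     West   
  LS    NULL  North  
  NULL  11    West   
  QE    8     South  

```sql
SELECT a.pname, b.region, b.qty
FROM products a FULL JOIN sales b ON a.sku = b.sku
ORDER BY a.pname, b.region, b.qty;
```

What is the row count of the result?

FULL OUTER JOIN keeps every row from both sides; unmatched rows get NULL for the other side's columns.
Matching on a.sku = b.sku. A NULL in a compared column never satisfies the condition.
- a row (sku=DM): matches 2 b row(s) → 2 output row(s).
- a row (sku=AX): no match → kept, b columns NULL.
- a row (sku=DM): matches 2 b row(s) → 2 output row(s).
- a row (sku=AX): no match → kept, b columns NULL.
- a row (sku=AX): no match → kept, b columns NULL.
- a row (sku=RF): matches 1 b row(s) → 1 output row(s).
- 6 row(s) from b found no a partner → padded with NULL.
Total: 5 matched + 9 padded = 14 rows.

14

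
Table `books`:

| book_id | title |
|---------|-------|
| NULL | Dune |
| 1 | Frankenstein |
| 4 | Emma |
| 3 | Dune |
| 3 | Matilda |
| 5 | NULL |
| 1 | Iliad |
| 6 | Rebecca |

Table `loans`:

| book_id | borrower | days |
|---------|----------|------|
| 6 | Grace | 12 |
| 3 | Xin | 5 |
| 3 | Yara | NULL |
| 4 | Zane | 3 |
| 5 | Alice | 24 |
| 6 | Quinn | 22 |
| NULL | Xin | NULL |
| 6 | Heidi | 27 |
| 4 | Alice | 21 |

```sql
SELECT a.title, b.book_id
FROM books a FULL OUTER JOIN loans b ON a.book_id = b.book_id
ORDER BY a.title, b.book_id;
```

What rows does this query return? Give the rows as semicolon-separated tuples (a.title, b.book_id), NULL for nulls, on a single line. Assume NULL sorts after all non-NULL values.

FULL OUTER JOIN keeps every row from both sides; unmatched rows get NULL for the other side's columns.
Matching on a.book_id = b.book_id. A NULL in a compared column never satisfies the condition.
- a (book_id=NULL) has no partner → padded with NULL.
- a (book_id=1) has no partner → padded with NULL.
- a (book_id=4) pairs with 2 row(s) of b.
- a (book_id=3) pairs with 2 row(s) of b.
- a (book_id=3) pairs with 2 row(s) of b.
- a (book_id=5) pairs with 1 row(s) of b.
- a (book_id=1) has no partner → padded with NULL.
- a (book_id=6) pairs with 3 row(s) of b.
- 1 b row(s) had no a match → kept, a columns NULL.

(Dune, 3); (Dune, 3); (Dune, NULL); (Emma, 4); (Emma, 4); (Frankenstein, NULL); (Iliad, NULL); (Matilda, 3); (Matilda, 3); (Rebecca, 6); (Rebecca, 6); (Rebecca, 6); (NULL, 5); (NULL, NULL)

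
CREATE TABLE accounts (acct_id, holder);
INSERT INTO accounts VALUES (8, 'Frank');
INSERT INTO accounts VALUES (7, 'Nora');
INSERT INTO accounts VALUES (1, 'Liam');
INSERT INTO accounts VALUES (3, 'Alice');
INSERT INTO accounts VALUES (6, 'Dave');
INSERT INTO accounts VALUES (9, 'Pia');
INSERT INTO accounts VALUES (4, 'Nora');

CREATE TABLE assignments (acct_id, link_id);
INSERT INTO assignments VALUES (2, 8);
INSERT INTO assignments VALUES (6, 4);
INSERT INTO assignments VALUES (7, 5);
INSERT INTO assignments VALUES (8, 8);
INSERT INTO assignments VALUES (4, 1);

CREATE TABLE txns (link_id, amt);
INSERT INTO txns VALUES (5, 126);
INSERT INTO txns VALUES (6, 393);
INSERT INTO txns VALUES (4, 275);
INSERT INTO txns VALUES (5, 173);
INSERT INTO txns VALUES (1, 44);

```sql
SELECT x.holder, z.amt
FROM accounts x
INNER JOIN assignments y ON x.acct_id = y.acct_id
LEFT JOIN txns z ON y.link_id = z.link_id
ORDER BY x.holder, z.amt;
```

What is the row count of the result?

Joins associate left-to-right: accounts INNER JOIN assignments on acct_id gives 4 intermediate row(s).
Then LEFT JOIN `txns z` on link_id: each of those 4 rows is kept; rows whose y.link_id has no match in z get NULL for z's columns.
Result: 5 row(s).

5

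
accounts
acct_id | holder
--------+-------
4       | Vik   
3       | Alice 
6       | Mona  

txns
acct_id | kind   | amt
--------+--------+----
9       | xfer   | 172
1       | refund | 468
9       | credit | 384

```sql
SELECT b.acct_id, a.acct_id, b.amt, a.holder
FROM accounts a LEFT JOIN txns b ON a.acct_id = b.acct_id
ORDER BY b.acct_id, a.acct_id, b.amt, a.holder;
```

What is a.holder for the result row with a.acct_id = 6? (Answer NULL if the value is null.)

Mona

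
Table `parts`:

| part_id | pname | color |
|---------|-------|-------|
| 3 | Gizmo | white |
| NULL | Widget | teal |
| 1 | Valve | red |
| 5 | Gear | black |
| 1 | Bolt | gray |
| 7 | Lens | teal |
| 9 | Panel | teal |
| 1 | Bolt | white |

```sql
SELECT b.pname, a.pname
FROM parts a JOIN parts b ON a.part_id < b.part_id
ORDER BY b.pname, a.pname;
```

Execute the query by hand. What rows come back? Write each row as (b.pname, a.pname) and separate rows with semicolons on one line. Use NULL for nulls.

INNER JOIN keeps only pairs where the ON condition holds.
Matching on a.part_id < b.part_id. A NULL in a compared column never satisfies the condition.
- a row (part_id=3): matches 3 b row(s) → 3 output row(s).
- a row (part_id=NULL): no match → dropped.
- a row (part_id=1): matches 4 b row(s) → 4 output row(s).
- a row (part_id=5): matches 2 b row(s) → 2 output row(s).
- a row (part_id=1): matches 4 b row(s) → 4 output row(s).
- a row (part_id=7): matches 1 b row(s) → 1 output row(s).
- a row (part_id=9): no match → dropped.
- a row (part_id=1): matches 4 b row(s) → 4 output row(s).

(Gear, Bolt); (Gear, Bolt); (Gear, Gizmo); (Gear, Valve); (Gizmo, Bolt); (Gizmo, Bolt); (Gizmo, Valve); (Lens, Bolt); (Lens, Bolt); (Lens, Gear); (Lens, Gizmo); (Lens, Valve); (Panel, Bolt); (Panel, Bolt); (Panel, Gear); (Panel, Gizmo); (Panel, Lens); (Panel, Valve)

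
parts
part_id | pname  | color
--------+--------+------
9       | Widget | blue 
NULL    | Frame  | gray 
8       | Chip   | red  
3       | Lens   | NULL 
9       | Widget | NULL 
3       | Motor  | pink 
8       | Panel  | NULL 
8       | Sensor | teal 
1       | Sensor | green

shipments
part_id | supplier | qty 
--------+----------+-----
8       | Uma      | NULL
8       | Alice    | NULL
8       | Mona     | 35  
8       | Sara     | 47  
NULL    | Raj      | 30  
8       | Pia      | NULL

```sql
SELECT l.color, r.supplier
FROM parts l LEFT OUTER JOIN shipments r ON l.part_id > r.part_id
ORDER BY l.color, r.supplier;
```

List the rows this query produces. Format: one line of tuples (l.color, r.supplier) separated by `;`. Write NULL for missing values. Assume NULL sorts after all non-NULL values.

LEFT JOIN keeps every row from `parts`; unmatched rows get NULL for `shipments`'s columns.
Matching on l.part_id > r.part_id. A NULL in a compared column never satisfies the condition.
- l (part_id=9) pairs with 5 row(s) of r.
- l (part_id=NULL) has no partner → padded with NULL.
- l (part_id=8) has no partner → padded with NULL.
- l (part_id=3) has no partner → padded with NULL.
- l (part_id=9) pairs with 5 row(s) of r.
- l (part_id=3) has no partner → padded with NULL.
- l (part_id=8) has no partner → padded with NULL.
- l (part_id=8) has no partner → padded with NULL.
- l (part_id=1) has no partner → padded with NULL.

(blue, Alice); (blue, Mona); (blue, Pia); (blue, Sara); (blue, Uma); (gray, NULL); (green, NULL); (pink, NULL); (red, NULL); (teal, NULL); (NULL, Alice); (NULL, Mona); (NULL, Pia); (NULL, Sara); (NULL, Uma); (NULL, NULL); (NULL, NULL)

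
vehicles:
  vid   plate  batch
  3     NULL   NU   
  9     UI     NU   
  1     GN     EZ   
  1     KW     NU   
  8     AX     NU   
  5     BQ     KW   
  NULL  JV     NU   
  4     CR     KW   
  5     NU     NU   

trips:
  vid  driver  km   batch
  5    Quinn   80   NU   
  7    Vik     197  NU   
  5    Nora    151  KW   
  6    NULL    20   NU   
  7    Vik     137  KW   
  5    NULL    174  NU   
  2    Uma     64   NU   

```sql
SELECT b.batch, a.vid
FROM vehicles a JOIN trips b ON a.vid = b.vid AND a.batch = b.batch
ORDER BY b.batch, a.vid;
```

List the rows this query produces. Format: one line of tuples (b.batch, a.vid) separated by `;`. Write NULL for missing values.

(KW, 5); (NU, 5); (NU, 5)

INNER JOIN keeps only pairs where the ON condition holds.
Matching on a.vid = b.vid AND a.batch = b.batch. A NULL in a compared column never satisfies the condition.
Matched pairs: 3.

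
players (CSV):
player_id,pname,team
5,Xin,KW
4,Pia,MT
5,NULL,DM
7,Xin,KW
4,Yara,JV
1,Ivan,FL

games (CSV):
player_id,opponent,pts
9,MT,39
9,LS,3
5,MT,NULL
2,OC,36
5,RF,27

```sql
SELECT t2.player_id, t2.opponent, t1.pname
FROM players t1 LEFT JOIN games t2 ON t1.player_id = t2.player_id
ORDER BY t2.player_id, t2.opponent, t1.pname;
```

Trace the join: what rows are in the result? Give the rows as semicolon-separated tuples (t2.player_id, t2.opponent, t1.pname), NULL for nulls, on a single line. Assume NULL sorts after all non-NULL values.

LEFT JOIN keeps every row from `players`; unmatched rows get NULL for `games`'s columns.
Matching on t1.player_id = t2.player_id.
Matched pairs: 4; unmatched t1 rows kept: 4.

(5, MT, Xin); (5, MT, NULL); (5, RF, Xin); (5, RF, NULL); (NULL, NULL, Ivan); (NULL, NULL, Pia); (NULL, NULL, Xin); (NULL, NULL, Yara)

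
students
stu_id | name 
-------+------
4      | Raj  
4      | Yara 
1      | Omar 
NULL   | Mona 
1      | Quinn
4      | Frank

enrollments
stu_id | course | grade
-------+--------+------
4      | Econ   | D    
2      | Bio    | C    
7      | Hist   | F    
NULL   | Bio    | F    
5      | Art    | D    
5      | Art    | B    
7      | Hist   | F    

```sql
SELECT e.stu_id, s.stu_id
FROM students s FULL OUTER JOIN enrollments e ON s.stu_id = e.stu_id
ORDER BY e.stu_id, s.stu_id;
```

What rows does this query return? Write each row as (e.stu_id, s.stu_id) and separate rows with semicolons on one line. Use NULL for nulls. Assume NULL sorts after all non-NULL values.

(2, NULL); (4, 4); (4, 4); (4, 4); (5, NULL); (5, NULL); (7, NULL); (7, NULL); (NULL, 1); (NULL, 1); (NULL, NULL); (NULL, NULL)

FULL OUTER JOIN keeps every row from both sides; unmatched rows get NULL for the other side's columns.
Matching on s.stu_id = e.stu_id. A NULL in a compared column never satisfies the condition.
- s (stu_id=4) pairs with 1 row(s) of e.
- s (stu_id=4) pairs with 1 row(s) of e.
- s (stu_id=1) has no partner → padded with NULL.
- s (stu_id=NULL) has no partner → padded with NULL.
- s (stu_id=1) has no partner → padded with NULL.
- s (stu_id=4) pairs with 1 row(s) of e.
- 6 row(s) from e found no s partner → padded with NULL.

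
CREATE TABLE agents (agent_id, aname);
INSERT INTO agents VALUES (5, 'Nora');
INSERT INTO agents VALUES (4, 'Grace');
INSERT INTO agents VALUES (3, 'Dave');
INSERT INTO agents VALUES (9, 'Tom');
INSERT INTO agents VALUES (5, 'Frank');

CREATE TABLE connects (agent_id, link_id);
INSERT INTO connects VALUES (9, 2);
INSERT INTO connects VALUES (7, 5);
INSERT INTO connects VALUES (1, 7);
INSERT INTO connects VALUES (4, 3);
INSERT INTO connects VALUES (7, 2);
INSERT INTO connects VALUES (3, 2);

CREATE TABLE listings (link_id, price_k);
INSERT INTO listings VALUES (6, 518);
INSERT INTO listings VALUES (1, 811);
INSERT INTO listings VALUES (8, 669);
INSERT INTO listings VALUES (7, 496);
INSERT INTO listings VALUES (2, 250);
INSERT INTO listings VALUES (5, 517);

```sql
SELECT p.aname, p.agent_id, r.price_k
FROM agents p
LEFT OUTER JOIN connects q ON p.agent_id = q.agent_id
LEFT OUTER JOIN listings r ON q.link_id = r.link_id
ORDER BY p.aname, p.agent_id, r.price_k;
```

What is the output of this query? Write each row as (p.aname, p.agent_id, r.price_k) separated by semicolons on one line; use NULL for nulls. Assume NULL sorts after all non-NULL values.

(Dave, 3, 250); (Frank, 5, NULL); (Grace, 4, NULL); (Nora, 5, NULL); (Tom, 9, 250)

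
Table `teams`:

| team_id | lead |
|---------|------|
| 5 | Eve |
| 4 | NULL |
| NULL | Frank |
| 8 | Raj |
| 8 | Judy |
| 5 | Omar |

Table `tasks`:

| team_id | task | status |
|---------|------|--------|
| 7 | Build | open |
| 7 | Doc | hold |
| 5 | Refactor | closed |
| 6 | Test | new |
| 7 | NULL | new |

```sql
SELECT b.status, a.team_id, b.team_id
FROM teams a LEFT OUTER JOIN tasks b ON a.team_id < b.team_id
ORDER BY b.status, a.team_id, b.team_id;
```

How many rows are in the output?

16

LEFT JOIN keeps every row from `teams`; unmatched rows get NULL for `tasks`'s columns.
Matching on a.team_id < b.team_id. A NULL in a compared column never satisfies the condition.
- a[0] team_id=5 → 4 match(es) in b → 4 row(s).
- a[1] team_id=4 → 5 match(es) in b → 5 row(s).
- a[2] team_id=NULL → no match; kept with NULLs on the b side.
- a[3] team_id=8 → no match; kept with NULLs on the b side.
- a[4] team_id=8 → no match; kept with NULLs on the b side.
- a[5] team_id=5 → 4 match(es) in b → 4 row(s).
Total: 13 matched + 3 padded = 16 rows.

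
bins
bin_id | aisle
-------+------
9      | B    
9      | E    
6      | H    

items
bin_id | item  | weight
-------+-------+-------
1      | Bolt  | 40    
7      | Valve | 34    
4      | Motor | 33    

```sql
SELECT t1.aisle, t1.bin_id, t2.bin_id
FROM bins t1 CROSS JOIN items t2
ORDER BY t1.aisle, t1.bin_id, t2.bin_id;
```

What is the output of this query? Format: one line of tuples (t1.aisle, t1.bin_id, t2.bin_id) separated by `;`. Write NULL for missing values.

CROSS JOIN pairs every row of `bins` with every row of `items`: 3 × 3 = 9 rows.
After projecting and ordering:
t1.aisle | t1.bin_id | t2.bin_id
B | 9 | 1
B | 9 | 4
B | 9 | 7
E | 9 | 1
E | 9 | 4
E | 9 | 7
H | 6 | 1
H | 6 | 4
H | 6 | 7

(B, 9, 1); (B, 9, 4); (B, 9, 7); (E, 9, 1); (E, 9, 4); (E, 9, 7); (H, 6, 1); (H, 6, 4); (H, 6, 7)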